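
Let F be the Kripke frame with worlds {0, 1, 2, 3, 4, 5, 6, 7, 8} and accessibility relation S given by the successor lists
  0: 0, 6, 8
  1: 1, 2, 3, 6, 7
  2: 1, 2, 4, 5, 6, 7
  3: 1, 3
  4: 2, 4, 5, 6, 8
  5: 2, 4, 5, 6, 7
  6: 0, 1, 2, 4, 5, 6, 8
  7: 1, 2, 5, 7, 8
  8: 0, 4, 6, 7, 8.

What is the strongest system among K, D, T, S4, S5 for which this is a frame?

Serial (axiom D): yes — every world has a successor (e.g. 0 S 0).
Reflexive (axiom T): yes — every world is S-related to itself.
Transitive (axiom 4): no — 0 S 6 and 6 S 1, but not 0 S 1.
Euclidean (axiom 5): no — 1 S 2 and 1 S 3, but not 2 S 3.
So F validates K, D, T; S4 would additionally require S to be transitive. The strongest is T.

T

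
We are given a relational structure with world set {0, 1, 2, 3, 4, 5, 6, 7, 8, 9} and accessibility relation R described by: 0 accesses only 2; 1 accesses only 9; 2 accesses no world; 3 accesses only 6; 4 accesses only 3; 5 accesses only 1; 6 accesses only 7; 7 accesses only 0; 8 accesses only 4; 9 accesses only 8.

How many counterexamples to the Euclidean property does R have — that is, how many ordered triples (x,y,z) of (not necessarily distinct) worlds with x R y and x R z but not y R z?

9

Enumerating: (0,2,2), (1,9,9), (3,6,6), (4,3,3), (5,1,1), (6,7,7), (7,0,0), (8,4,4), (9,8,8).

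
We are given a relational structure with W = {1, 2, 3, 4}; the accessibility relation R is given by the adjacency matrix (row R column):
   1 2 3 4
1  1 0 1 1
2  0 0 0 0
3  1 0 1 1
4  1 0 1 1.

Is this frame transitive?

Transitive: yes — every two-step R-path is closed by a direct edge.

Yes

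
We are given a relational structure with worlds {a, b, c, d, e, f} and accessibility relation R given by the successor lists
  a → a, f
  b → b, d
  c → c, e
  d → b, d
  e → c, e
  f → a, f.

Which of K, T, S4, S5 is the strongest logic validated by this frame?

S5

Reflexive (axiom T): yes — every world is R-related to itself.
Transitive (axiom 4): yes — every two-step R-path is closed by a direct edge.
Euclidean (axiom 5): yes — any two successors of a common world are R-related.
So F validates K, T, S4, S5. The strongest is S5.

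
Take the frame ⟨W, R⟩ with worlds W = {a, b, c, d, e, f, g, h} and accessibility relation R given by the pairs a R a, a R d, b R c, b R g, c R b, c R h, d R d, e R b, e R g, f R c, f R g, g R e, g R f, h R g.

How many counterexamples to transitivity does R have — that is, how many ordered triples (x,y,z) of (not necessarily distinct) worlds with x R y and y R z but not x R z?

20

Enumerating: (b,c,b), (b,c,h), (b,g,e), (b,g,f), (c,b,c), (c,b,g), (c,h,g), (e,b,c), (e,g,e), (e,g,f), (f,c,b), (f,c,h), … and 8 more.
Total: 20.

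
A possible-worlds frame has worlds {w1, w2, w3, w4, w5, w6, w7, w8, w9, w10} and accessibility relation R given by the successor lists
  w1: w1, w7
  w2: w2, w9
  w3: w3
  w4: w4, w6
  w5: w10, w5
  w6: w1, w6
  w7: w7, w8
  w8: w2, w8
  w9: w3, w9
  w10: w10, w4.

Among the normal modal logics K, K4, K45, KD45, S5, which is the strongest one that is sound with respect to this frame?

Transitive (axiom 4): no — w1 R w7 and w7 R w8, but not w1 R w8.
Euclidean (axiom 5): no — w1 R w7 and w1 R w1, but not w7 R w1.
Serial (axiom D): yes — every world has a successor (e.g. w1 R w1).
Reflexive (axiom T): yes — every world is R-related to itself.
So F validates K; K4 would additionally require R to be transitive. The strongest is K.

K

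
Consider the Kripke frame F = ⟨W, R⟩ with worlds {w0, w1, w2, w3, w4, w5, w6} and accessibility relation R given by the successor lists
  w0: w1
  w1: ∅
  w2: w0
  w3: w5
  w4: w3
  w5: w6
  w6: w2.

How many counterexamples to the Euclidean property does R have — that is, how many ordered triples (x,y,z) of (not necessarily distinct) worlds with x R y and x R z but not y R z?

Enumerating: (w0,w1,w1), (w2,w0,w0), (w3,w5,w5), (w4,w3,w3), (w5,w6,w6), (w6,w2,w2).

6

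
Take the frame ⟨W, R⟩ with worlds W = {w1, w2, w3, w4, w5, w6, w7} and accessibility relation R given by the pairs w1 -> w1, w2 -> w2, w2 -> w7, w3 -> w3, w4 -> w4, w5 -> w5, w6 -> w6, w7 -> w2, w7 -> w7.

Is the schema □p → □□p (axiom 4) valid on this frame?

By correspondence theory, 4 is valid on a frame iff R is transitive.
Transitive: yes — every two-step R-path is closed by a direct edge.

Yes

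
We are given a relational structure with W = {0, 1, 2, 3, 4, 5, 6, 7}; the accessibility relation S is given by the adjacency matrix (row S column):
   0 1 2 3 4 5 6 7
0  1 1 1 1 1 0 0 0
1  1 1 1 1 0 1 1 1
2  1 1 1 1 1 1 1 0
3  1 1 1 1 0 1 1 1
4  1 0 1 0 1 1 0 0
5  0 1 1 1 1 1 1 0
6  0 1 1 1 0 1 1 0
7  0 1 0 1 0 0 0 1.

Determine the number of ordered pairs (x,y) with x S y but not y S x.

0

S is symmetric; there are no such tuples.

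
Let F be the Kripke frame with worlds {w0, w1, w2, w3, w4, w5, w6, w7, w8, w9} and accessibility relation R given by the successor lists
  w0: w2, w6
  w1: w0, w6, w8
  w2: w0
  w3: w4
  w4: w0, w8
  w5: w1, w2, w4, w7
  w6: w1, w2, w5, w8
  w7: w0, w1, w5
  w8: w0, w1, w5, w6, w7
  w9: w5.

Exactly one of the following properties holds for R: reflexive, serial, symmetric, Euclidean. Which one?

Reflexive: no — w0 is not related to itself.
Serial: yes — every world has a successor (e.g. w0 R w2).
Symmetric: no — w0 R w6 but not w6 R w0.
Euclidean: no — w0 R w2 and w0 R w6, but not w2 R w6.
Only serial holds.

serial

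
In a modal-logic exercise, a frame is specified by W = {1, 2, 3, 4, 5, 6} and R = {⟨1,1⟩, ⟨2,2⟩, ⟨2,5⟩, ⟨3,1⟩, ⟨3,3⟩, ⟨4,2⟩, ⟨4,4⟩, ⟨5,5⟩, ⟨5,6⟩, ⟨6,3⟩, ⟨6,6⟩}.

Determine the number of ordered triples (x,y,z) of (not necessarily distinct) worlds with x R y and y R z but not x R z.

4

Enumerating: (2,5,6), (4,2,5), (5,6,3), (6,3,1).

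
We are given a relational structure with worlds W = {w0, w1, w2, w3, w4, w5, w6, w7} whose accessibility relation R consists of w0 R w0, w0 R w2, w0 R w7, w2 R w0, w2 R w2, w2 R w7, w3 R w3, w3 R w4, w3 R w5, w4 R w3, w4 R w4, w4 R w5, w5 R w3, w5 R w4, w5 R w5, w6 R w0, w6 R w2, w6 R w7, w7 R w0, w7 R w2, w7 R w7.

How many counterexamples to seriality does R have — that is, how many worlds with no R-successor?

1

Enumerating: w1.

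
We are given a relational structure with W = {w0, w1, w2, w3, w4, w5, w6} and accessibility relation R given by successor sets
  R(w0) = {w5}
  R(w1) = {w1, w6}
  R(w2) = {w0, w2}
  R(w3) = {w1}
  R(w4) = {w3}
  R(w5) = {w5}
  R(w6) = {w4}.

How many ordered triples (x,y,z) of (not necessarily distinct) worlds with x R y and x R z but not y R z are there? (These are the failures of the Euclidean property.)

Enumerating: (w1,w6,w1), (w1,w6,w6), (w2,w0,w0), (w2,w0,w2), (w4,w3,w3), (w6,w4,w4).

6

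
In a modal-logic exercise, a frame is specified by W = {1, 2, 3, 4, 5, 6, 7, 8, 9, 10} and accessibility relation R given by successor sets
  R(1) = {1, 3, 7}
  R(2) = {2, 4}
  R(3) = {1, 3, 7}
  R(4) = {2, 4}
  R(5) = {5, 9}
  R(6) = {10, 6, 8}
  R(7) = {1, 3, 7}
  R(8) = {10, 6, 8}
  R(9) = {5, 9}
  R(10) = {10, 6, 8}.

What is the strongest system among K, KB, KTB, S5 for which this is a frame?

S5

Symmetric (axiom B): yes — every pair in R has its reverse in R.
Reflexive (axiom T): yes — every world is R-related to itself.
Euclidean (axiom 5): yes — any two successors of a common world are R-related.
So F validates K, KB, KTB, S5. The strongest is S5.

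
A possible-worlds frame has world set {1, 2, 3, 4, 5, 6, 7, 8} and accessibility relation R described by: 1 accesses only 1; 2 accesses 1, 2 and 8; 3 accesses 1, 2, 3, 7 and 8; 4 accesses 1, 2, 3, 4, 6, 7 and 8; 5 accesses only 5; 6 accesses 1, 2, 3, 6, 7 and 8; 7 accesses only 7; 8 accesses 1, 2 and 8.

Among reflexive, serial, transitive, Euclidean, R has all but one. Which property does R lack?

Reflexive: yes — every world is R-related to itself.
Serial: yes — every world has a successor (e.g. 1 R 1).
Transitive: yes — every two-step R-path is closed by a direct edge.
Euclidean: no — 2 R 1 and 2 R 8, but not 1 R 8.
Only Euclidean fails.

Euclidean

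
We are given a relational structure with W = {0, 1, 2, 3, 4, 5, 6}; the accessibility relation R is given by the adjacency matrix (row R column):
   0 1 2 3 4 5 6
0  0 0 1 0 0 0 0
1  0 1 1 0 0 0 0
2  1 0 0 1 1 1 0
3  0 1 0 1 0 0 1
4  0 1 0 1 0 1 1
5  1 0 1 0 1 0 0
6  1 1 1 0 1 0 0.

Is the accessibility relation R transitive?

No

Transitive: no — 0 R 2 and 2 R 3, but not 0 R 3.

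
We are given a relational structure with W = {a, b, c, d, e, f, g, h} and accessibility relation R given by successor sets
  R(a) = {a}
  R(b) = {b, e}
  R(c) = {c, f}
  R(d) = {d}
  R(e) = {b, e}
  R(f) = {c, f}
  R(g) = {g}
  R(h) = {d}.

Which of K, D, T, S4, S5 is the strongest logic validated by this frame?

Serial (axiom D): yes — every world has a successor (e.g. a R a).
Reflexive (axiom T): no — h is not related to itself.
Transitive (axiom 4): yes — every two-step R-path is closed by a direct edge.
Euclidean (axiom 5): yes — any two successors of a common world are R-related.
So F validates K, D; T would additionally require R to be reflexive. The strongest is D.

D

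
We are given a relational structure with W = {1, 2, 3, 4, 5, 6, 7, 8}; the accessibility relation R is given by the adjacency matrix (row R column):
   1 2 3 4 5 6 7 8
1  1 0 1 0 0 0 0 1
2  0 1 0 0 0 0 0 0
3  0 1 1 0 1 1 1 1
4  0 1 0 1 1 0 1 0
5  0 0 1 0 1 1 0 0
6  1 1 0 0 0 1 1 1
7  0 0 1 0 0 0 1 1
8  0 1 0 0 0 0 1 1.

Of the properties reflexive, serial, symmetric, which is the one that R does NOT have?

symmetric

Reflexive: yes — every world is R-related to itself.
Serial: yes — every world has a successor (e.g. 1 R 1).
Symmetric: no — 1 R 3 but not 3 R 1.
Only symmetric fails.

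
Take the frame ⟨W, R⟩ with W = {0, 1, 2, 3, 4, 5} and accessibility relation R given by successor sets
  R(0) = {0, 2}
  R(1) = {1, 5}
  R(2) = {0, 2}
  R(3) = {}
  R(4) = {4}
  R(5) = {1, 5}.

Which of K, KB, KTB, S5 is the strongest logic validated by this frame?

Symmetric (axiom B): yes — every pair in R has its reverse in R.
Reflexive (axiom T): no — 3 is not related to itself.
Euclidean (axiom 5): yes — any two successors of a common world are R-related.
So F validates K, KB; KTB would additionally require R to be reflexive. The strongest is KB.

KB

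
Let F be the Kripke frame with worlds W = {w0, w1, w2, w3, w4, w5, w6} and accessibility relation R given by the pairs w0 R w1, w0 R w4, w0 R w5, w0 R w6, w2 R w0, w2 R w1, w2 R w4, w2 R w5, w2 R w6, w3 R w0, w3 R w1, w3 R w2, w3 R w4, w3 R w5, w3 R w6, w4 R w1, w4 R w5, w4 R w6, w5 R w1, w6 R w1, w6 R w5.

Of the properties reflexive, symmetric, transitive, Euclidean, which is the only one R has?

transitive

Reflexive: no — w0 is not related to itself.
Symmetric: no — w0 R w1 but not w1 R w0.
Transitive: yes — every two-step R-path is closed by a direct edge.
Euclidean: no — w0 R w1 and w0 R w4, but not w1 R w4.
Only transitive holds.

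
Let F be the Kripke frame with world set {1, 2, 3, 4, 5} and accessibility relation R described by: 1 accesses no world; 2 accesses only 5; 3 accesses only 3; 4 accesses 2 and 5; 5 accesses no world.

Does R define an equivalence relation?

No

Reflexive: no — 1 is not related to itself.
Symmetric: no — 2 R 5 but not 5 R 2.
Transitive: yes — every two-step R-path is closed by a direct edge.
So R is not an equivalence relation.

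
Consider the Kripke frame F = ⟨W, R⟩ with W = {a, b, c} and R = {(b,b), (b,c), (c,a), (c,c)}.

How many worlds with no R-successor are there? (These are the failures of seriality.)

Enumerating: a.

1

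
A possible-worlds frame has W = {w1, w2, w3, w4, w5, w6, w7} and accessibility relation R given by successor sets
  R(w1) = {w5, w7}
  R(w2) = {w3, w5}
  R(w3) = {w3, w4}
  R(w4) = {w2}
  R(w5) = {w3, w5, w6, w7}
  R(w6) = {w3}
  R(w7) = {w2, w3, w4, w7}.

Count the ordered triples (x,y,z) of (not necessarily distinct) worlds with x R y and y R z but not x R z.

Enumerating: (w1,w5,w3), (w1,w5,w6), (w1,w7,w2), (w1,w7,w3), (w1,w7,w4), (w2,w3,w4), (w2,w5,w6), (w2,w5,w7), (w3,w4,w2), (w4,w2,w3), (w4,w2,w5), (w5,w3,w4), (w5,w7,w2), (w5,w7,w4), (w6,w3,w4), (w7,w2,w5).

16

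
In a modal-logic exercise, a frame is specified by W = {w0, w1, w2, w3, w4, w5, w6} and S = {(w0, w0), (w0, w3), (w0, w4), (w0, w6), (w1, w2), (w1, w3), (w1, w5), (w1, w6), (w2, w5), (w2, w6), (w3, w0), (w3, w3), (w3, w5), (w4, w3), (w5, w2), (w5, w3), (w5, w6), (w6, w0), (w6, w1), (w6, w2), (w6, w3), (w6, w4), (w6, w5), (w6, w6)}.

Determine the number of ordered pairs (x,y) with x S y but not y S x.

Enumerating: (w0,w4), (w1,w2), (w1,w3), (w1,w5), (w4,w3), (w6,w3), (w6,w4).

7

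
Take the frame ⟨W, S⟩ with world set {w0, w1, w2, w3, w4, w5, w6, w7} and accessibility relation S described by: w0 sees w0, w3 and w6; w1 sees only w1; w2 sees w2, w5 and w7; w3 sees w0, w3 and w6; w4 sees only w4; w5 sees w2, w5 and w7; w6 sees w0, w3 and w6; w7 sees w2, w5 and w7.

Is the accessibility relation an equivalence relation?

Yes

Reflexive: yes — every world is S-related to itself.
Symmetric: yes — every pair in S has its reverse in S.
Transitive: yes — every two-step S-path is closed by a direct edge.
So S is an equivalence relation.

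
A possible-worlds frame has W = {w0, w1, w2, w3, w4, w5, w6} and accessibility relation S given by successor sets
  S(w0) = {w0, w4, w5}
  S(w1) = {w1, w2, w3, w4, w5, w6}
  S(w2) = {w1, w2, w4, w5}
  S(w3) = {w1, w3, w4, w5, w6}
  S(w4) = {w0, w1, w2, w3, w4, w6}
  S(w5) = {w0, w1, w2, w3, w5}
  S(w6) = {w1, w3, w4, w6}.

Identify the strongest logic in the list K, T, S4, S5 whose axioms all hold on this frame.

Reflexive (axiom T): yes — every world is S-related to itself.
Transitive (axiom 4): no — w0 S w4 and w4 S w1, but not w0 S w1.
Euclidean (axiom 5): no — w0 S w4 and w0 S w5, but not w4 S w5.
So F validates K, T; S4 would additionally require S to be transitive. The strongest is T.

T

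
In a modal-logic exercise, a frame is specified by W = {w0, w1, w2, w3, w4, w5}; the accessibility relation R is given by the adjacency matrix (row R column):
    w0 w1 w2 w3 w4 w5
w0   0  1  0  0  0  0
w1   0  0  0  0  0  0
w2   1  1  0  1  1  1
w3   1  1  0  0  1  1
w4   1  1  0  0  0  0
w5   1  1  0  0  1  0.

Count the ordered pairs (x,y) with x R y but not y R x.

15

Enumerating: (w0,w1), (w2,w0), (w2,w1), (w2,w3), (w2,w4), (w2,w5), (w3,w0), (w3,w1), (w3,w4), (w3,w5), (w4,w0), (w4,w1), (w5,w0), (w5,w1), (w5,w4).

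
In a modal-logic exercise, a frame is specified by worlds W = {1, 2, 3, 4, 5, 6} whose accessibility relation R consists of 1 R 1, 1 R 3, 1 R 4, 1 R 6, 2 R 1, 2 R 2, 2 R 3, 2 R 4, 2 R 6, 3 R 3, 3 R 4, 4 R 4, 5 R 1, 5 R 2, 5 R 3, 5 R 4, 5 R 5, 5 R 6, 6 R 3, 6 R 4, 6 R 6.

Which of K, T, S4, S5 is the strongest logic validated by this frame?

S4

Reflexive (axiom T): yes — every world is R-related to itself.
Transitive (axiom 4): yes — every two-step R-path is closed by a direct edge.
Euclidean (axiom 5): no — 1 R 3 and 1 R 6, but not 3 R 6.
So F validates K, T, S4; S5 would additionally require R to be Euclidean. The strongest is S4.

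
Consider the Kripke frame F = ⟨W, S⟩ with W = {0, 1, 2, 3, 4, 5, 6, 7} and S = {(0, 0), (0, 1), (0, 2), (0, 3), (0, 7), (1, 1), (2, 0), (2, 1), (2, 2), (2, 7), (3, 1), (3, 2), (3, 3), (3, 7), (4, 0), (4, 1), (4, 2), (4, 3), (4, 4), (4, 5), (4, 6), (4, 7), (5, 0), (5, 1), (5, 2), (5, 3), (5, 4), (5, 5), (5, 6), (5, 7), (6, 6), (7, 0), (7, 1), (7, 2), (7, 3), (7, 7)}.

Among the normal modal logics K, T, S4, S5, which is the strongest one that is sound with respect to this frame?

Reflexive (axiom T): yes — every world is S-related to itself.
Transitive (axiom 4): no — 2 S 0 and 0 S 3, but not 2 S 3.
Euclidean (axiom 5): no — 0 S 1 and 0 S 2, but not 1 S 2.
So F validates K, T; S4 would additionally require S to be transitive. The strongest is T.

T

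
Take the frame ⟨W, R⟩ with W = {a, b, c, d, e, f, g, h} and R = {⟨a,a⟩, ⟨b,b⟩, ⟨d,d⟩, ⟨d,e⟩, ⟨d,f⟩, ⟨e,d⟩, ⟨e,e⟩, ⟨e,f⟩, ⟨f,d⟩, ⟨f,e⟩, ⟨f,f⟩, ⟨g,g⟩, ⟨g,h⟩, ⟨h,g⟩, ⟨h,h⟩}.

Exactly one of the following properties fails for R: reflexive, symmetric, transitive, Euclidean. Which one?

Reflexive: no — c is not related to itself.
Symmetric: yes — every pair in R has its reverse in R.
Transitive: yes — every two-step R-path is closed by a direct edge.
Euclidean: yes — any two successors of a common world are R-related.
Only reflexive fails.

reflexive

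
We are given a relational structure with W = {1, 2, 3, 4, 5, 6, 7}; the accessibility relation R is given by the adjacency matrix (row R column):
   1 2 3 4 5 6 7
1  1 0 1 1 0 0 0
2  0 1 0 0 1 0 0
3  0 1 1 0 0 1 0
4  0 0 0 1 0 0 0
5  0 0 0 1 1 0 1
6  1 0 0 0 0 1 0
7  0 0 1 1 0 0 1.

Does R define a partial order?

No

Reflexive: yes — every world is R-related to itself.
Transitive: no — 1 R 3 and 3 R 2, but not 1 R 2.
Antisymmetric: yes — no distinct pair is related both ways.
So R is not a partial order.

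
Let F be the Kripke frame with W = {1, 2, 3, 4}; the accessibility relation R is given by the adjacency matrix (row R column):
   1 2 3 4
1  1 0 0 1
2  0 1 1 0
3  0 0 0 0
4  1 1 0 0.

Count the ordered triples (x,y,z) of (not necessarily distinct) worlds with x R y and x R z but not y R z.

Enumerating: (1,4,4), (2,3,2), (2,3,3), (4,1,2), (4,2,1).

5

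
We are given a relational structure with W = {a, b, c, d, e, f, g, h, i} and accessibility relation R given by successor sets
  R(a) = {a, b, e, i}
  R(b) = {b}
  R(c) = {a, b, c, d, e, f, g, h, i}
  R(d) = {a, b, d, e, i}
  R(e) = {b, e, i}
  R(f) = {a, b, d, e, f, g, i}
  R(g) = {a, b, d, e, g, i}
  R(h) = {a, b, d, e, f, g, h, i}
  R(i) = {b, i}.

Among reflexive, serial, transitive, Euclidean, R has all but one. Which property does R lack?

Euclidean

Reflexive: yes — every world is R-related to itself.
Serial: yes — every world has a successor (e.g. a R a).
Transitive: yes — every two-step R-path is closed by a direct edge.
Euclidean: no — a R b and a R e, but not b R e.
Only Euclidean fails.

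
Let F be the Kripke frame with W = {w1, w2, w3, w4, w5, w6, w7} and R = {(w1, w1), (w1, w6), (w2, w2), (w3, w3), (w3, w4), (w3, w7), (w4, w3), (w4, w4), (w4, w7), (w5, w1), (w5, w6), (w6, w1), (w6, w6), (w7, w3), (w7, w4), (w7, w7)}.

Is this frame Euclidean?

Euclidean: yes — any two successors of a common world are R-related.

Yes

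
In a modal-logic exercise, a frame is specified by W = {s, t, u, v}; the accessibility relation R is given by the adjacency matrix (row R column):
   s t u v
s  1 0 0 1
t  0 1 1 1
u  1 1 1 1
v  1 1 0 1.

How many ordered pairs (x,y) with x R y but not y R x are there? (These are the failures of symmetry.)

Enumerating: (u,s), (u,v).

2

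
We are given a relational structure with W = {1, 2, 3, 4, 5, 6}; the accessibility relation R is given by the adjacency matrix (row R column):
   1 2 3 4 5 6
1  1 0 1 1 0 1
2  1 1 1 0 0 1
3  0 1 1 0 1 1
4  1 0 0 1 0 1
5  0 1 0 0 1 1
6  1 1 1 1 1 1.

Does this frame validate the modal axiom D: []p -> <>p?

The schema D characterises exactly the serial frames.
Serial: yes — every world has a successor (e.g. 1 R 1).

Yes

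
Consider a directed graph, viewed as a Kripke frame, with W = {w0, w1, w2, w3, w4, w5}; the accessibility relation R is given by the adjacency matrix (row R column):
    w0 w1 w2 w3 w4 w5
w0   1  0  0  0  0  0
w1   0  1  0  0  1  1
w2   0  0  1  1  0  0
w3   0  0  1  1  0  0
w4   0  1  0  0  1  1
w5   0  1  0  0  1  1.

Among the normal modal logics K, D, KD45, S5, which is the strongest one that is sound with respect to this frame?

Serial (axiom D): yes — every world has a successor (e.g. w0 R w0).
Euclidean (axiom 5): yes — any two successors of a common world are R-related.
Transitive (axiom 4): yes — every two-step R-path is closed by a direct edge.
Reflexive (axiom T): yes — every world is R-related to itself.
So F validates K, D, KD45, S5. The strongest is S5.

S5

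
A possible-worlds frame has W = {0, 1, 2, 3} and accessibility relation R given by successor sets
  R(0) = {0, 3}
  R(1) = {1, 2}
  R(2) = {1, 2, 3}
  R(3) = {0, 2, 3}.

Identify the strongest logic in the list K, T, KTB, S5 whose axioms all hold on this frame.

KTB

Reflexive (axiom T): yes — every world is R-related to itself.
Symmetric (axiom B): yes — every pair in R has its reverse in R.
Euclidean (axiom 5): no — 2 R 1 and 2 R 3, but not 1 R 3.
So F validates K, T, KTB; S5 would additionally require R to be Euclidean. The strongest is KTB.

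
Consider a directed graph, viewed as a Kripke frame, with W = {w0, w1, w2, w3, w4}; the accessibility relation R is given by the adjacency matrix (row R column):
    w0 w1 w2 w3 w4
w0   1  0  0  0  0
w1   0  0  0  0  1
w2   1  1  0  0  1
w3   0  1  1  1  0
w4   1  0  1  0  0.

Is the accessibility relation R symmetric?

No

Symmetric: no — w1 R w4 but not w4 R w1.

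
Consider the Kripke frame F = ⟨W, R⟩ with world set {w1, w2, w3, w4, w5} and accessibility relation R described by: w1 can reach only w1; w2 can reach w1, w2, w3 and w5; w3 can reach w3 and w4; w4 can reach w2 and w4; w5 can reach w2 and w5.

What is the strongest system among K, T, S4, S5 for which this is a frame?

Reflexive (axiom T): yes — every world is R-related to itself.
Transitive (axiom 4): no — w2 R w3 and w3 R w4, but not w2 R w4.
Euclidean (axiom 5): no — w2 R w1 and w2 R w3, but not w1 R w3.
So F validates K, T; S4 would additionally require R to be transitive. The strongest is T.

T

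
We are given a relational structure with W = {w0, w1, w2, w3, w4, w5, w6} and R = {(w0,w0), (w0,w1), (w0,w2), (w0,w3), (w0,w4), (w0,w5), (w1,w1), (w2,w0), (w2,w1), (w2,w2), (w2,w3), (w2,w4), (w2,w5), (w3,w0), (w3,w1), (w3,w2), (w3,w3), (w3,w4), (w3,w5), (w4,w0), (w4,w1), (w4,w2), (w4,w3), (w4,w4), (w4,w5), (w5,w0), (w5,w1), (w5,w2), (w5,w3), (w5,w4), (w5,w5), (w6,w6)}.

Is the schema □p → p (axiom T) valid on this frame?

Yes

By correspondence theory, T is valid on a frame iff R is reflexive.
Reflexive: yes — every world is R-related to itself.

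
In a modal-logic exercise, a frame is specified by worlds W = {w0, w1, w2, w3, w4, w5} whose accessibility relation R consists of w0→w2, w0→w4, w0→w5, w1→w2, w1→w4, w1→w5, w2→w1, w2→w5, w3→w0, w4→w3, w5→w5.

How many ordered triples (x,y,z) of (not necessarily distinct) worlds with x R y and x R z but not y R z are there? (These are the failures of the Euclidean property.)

18

Enumerating: (w0,w2,w2), (w0,w2,w4), (w0,w4,w2), (w0,w4,w4), (w0,w4,w5), (w0,w5,w2), (w0,w5,w4), (w1,w2,w2), (w1,w2,w4), (w1,w4,w2), (w1,w4,w4), (w1,w4,w5), (w1,w5,w2), (w1,w5,w4), (w2,w1,w1), (w2,w5,w1), (w3,w0,w0), (w4,w3,w3).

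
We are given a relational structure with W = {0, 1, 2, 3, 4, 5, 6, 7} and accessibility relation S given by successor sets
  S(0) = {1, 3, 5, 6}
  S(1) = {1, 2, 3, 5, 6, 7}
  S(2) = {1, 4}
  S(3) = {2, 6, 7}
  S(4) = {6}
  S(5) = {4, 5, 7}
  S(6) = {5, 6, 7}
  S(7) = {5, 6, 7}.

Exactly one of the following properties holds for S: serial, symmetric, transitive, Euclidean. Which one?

serial

Serial: yes — every world has a successor (e.g. 0 S 1).
Symmetric: no — 0 S 1 but not 1 S 0.
Transitive: no — 0 S 1 and 1 S 2, but not 0 S 2.
Euclidean: no — 0 S 3 and 0 S 1, but not 3 S 1.
Only serial holds.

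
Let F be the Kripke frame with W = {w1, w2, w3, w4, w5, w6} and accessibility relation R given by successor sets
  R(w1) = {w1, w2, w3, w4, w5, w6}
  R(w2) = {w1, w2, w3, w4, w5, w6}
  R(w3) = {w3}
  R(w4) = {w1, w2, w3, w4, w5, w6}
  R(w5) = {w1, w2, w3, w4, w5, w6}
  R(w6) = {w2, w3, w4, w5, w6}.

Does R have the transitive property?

Transitive: no — w6 R w2 and w2 R w1, but not w6 R w1.

No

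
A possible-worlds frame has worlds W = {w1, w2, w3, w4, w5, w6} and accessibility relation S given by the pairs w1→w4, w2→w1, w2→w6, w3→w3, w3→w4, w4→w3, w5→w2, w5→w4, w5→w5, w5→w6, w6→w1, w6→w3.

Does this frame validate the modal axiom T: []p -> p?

No

The schema T characterises exactly the reflexive frames.
Reflexive: no — w1 is not related to itself.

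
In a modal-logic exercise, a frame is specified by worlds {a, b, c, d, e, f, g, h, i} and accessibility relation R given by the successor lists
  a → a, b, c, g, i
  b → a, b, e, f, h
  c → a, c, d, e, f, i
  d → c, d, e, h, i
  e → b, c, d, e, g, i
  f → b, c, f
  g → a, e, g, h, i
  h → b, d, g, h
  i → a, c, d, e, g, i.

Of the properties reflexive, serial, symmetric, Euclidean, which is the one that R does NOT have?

Reflexive: yes — every world is R-related to itself.
Serial: yes — every world has a successor (e.g. a R a).
Symmetric: yes — every pair in R has its reverse in R.
Euclidean: no — a R b and a R c, but not b R c.
Only Euclidean fails.

Euclidean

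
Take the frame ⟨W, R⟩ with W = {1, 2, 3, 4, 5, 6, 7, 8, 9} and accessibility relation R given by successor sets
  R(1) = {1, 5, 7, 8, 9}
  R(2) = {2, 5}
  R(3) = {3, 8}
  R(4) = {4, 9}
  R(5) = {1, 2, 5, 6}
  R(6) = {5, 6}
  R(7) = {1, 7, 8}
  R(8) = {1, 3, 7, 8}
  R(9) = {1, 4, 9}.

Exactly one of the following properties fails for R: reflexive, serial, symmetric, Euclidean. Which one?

Euclidean

Reflexive: yes — every world is R-related to itself.
Serial: yes — every world has a successor (e.g. 1 R 1).
Symmetric: yes — every pair in R has its reverse in R.
Euclidean: no — 1 R 5 and 1 R 7, but not 5 R 7.
Only Euclidean fails.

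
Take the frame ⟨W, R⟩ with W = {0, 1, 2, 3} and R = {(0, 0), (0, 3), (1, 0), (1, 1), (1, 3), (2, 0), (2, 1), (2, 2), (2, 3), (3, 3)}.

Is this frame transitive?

Yes

Transitive: yes — every two-step R-path is closed by a direct edge.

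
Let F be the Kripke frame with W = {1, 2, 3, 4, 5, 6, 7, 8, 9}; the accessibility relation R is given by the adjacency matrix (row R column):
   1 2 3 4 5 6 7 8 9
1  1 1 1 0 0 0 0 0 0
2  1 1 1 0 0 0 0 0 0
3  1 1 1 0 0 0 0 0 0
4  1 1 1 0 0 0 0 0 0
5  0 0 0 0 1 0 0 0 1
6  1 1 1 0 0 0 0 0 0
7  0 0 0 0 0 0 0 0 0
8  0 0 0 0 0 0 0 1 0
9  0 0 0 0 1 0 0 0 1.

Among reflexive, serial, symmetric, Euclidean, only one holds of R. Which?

Euclidean

Reflexive: no — 4 is not related to itself.
Serial: no — 7 has no R-successor.
Symmetric: no — 4 R 1 but not 1 R 4.
Euclidean: yes — any two successors of a common world are R-related.
Only Euclidean holds.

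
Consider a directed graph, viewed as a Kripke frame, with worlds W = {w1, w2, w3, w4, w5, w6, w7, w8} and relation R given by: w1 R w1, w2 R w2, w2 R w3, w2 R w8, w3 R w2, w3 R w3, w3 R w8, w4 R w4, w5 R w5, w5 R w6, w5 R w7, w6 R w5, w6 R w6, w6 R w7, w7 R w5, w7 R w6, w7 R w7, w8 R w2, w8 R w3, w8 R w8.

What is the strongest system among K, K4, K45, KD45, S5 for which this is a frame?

Transitive (axiom 4): yes — every two-step R-path is closed by a direct edge.
Euclidean (axiom 5): yes — any two successors of a common world are R-related.
Serial (axiom D): yes — every world has a successor (e.g. w1 R w1).
Reflexive (axiom T): yes — every world is R-related to itself.
So F validates K, K4, K45, KD45, S5. The strongest is S5.

S5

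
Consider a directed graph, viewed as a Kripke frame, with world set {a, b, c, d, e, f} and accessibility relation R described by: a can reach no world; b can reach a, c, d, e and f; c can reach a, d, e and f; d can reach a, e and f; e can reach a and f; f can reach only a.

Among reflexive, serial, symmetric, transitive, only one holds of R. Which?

Reflexive: no — a is not related to itself.
Serial: no — a has no R-successor.
Symmetric: no — b R a but not a R b.
Transitive: yes — every two-step R-path is closed by a direct edge.
Only transitive holds.

transitive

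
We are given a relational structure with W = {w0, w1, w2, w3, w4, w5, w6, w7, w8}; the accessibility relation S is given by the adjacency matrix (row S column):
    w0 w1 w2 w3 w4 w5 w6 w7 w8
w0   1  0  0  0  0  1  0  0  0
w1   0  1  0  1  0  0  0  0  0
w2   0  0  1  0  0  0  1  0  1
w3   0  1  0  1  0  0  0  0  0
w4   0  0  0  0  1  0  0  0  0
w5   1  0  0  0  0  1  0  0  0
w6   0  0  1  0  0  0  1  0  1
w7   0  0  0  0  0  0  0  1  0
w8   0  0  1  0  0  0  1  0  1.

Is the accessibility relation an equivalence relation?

Yes

Reflexive: yes — every world is S-related to itself.
Symmetric: yes — every pair in S has its reverse in S.
Transitive: yes — every two-step S-path is closed by a direct edge.
So S is an equivalence relation.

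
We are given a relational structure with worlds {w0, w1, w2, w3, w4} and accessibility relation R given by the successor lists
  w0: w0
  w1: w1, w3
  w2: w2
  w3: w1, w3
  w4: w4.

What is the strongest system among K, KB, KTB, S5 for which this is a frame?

Symmetric (axiom B): yes — every pair in R has its reverse in R.
Reflexive (axiom T): yes — every world is R-related to itself.
Euclidean (axiom 5): yes — any two successors of a common world are R-related.
So F validates K, KB, KTB, S5. The strongest is S5.

S5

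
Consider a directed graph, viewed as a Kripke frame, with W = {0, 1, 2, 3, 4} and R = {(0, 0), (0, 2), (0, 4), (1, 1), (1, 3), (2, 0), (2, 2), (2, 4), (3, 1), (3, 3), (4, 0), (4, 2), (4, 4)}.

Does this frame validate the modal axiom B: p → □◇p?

Yes

Axiom B corresponds to the accessibility relation being symmetric.
Symmetric: yes — every pair in R has its reverse in R.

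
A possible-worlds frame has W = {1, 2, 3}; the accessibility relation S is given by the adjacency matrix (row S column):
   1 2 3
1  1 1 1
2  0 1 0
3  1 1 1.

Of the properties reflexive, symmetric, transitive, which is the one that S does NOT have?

Reflexive: yes — every world is S-related to itself.
Symmetric: no — 1 S 2 but not 2 S 1.
Transitive: yes — every two-step S-path is closed by a direct edge.
Only symmetric fails.

symmetric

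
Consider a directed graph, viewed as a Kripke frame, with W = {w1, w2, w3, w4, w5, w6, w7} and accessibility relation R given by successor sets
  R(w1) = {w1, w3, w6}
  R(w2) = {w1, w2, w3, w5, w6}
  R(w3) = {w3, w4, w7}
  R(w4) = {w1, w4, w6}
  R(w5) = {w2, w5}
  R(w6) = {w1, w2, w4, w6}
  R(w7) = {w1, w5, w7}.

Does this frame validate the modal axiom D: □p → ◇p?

Axiom D corresponds to the accessibility relation being serial.
Serial: yes — every world has a successor (e.g. w1 R w1).

Yes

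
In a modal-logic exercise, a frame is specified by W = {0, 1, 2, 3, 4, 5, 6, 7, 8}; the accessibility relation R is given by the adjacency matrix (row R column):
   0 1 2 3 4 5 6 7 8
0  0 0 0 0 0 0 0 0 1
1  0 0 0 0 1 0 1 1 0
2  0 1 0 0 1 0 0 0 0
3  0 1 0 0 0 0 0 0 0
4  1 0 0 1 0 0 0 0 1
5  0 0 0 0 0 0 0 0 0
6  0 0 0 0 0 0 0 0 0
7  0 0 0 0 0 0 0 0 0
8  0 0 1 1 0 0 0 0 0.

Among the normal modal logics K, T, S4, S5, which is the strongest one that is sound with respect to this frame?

K

Reflexive (axiom T): no — 0 is not related to itself.
Transitive (axiom 4): no — 0 R 8 and 8 R 2, but not 0 R 2.
Euclidean (axiom 5): no — 1 R 4 and 1 R 6, but not 4 R 6.
So F validates K; T would additionally require R to be reflexive. The strongest is K.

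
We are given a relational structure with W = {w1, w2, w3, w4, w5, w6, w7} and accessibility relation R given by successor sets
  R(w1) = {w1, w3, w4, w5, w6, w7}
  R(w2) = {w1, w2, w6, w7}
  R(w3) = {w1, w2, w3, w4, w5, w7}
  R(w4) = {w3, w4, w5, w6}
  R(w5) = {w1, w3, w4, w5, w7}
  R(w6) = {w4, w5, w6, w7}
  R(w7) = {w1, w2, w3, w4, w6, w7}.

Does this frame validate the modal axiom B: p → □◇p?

No

The schema B characterises exactly the symmetric frames.
Symmetric: no — w1 R w4 but not w4 R w1.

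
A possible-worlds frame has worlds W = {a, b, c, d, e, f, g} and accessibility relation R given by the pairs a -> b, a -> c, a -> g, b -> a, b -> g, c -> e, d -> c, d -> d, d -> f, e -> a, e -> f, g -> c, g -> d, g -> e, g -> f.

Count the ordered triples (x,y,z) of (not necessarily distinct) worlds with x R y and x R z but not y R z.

32

Enumerating: (a,b,b), (a,b,c), (a,c,b), (a,c,c), (a,c,g), (a,g,b), (a,g,g), (b,a,a), (b,g,a), (b,g,g), (c,e,e), (d,c,c), … and 20 more.
Total: 32.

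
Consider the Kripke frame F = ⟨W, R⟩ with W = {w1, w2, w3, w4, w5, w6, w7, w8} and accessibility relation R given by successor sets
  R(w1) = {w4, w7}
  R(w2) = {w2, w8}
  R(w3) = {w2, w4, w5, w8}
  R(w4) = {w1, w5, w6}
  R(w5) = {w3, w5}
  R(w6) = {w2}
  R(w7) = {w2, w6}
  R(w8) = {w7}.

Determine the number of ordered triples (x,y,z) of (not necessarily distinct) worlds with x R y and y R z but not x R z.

21

Enumerating: (w1,w4,w1), (w1,w4,w5), (w1,w4,w6), (w1,w7,w2), (w1,w7,w6), (w2,w8,w7), (w3,w4,w1), (w3,w4,w6), (w3,w5,w3), (w3,w8,w7), (w4,w1,w4), (w4,w1,w7), … and 9 more.
Total: 21.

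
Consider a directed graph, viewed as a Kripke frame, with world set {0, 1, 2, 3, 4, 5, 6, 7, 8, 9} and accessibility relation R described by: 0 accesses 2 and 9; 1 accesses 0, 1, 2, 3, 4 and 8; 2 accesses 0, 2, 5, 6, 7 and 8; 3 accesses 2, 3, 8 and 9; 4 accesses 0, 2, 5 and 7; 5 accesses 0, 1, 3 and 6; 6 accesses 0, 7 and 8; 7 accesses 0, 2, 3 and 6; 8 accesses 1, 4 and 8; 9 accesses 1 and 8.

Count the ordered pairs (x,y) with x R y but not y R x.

Enumerating: (0,9), (1,0), (1,2), (1,3), (1,4), (2,5), (2,6), (2,8), (3,2), (3,8), (3,9), (4,0), … and 14 more.
Total: 26.

26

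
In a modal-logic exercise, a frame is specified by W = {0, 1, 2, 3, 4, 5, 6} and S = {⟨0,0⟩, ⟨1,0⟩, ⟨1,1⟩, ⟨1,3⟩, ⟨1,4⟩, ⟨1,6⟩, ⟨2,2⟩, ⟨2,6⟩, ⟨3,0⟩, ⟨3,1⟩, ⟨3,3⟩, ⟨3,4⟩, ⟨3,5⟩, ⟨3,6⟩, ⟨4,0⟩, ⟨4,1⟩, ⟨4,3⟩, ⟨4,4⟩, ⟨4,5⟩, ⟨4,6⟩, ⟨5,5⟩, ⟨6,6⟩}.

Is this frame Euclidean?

No

Euclidean: no — 1 S 0 and 1 S 3, but not 0 S 3.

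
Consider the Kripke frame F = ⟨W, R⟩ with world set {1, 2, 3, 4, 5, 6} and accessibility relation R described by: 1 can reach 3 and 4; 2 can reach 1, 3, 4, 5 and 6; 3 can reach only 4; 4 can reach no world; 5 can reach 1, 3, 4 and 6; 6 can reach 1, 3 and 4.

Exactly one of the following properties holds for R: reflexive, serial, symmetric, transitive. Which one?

transitive

Reflexive: no — 1 is not related to itself.
Serial: no — 4 has no R-successor.
Symmetric: no — 1 R 3 but not 3 R 1.
Transitive: yes — every two-step R-path is closed by a direct edge.
Only transitive holds.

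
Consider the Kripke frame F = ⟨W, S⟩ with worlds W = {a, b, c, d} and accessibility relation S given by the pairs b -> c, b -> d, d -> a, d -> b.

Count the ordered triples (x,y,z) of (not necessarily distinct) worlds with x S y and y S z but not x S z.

Enumerating: (b,d,a), (b,d,b), (d,b,c), (d,b,d).

4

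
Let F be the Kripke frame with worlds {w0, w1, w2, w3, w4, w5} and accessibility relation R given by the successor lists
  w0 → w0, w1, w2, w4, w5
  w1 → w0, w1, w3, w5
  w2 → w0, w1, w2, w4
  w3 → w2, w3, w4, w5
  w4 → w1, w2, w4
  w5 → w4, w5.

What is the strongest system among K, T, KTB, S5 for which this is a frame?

Reflexive (axiom T): yes — every world is R-related to itself.
Symmetric (axiom B): no — w0 R w4 but not w4 R w0.
Euclidean (axiom 5): no — w0 R w1 and w0 R w2, but not w1 R w2.
So F validates K, T; KTB would additionally require R to be symmetric. The strongest is T.

T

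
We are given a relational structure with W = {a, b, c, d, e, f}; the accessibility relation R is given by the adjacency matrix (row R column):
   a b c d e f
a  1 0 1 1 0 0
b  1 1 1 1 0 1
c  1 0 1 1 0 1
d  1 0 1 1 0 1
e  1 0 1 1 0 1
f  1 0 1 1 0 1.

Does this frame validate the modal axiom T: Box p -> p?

No

The schema T characterises exactly the reflexive frames.
Reflexive: no — e is not related to itself.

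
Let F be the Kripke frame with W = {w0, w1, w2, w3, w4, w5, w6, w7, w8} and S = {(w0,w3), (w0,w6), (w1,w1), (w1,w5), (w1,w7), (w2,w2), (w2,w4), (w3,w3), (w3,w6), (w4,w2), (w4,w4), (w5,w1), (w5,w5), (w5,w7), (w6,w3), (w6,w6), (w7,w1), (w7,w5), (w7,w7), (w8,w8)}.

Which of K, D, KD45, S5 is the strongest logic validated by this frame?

Serial (axiom D): yes — every world has a successor (e.g. w0 S w3).
Euclidean (axiom 5): yes — any two successors of a common world are S-related.
Transitive (axiom 4): yes — every two-step S-path is closed by a direct edge.
Reflexive (axiom T): no — w0 is not related to itself.
So F validates K, D, KD45; S5 would additionally require S to be reflexive. The strongest is KD45.

KD45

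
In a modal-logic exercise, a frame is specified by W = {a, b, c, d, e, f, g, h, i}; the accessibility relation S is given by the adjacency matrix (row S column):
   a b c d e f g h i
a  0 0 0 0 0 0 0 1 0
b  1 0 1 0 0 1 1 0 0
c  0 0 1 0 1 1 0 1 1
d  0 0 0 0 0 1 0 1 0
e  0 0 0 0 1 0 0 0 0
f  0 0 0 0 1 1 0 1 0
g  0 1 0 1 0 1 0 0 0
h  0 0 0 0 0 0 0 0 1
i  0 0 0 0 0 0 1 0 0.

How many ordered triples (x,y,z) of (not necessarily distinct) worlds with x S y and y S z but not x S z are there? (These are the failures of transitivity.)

23

Enumerating: (a,h,i), (b,a,h), (b,c,e), (b,c,h), (b,c,i), (b,f,e), (b,f,h), (b,g,b), (b,g,d), (c,i,g), (d,f,e), (d,h,i), … and 11 more.
Total: 23.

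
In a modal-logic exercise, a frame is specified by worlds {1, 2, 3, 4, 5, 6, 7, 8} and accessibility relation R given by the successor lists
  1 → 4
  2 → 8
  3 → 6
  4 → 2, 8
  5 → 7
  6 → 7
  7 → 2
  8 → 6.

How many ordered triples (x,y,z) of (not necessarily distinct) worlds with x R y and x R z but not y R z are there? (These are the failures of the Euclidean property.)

10

Enumerating: (1,4,4), (2,8,8), (3,6,6), (4,2,2), (4,8,2), (4,8,8), (5,7,7), (6,7,7), (7,2,2), (8,6,6).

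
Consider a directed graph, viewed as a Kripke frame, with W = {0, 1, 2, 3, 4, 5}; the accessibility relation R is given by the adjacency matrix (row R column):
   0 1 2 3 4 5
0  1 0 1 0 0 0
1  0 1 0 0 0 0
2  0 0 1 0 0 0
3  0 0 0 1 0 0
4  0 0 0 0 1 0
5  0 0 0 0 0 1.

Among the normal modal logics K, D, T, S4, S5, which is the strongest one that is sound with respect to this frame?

Serial (axiom D): yes — every world has a successor (e.g. 0 R 0).
Reflexive (axiom T): yes — every world is R-related to itself.
Transitive (axiom 4): yes — every two-step R-path is closed by a direct edge.
Euclidean (axiom 5): no — 0 R 2 and 0 R 0, but not 2 R 0.
So F validates K, D, T, S4; S5 would additionally require R to be Euclidean. The strongest is S4.

S4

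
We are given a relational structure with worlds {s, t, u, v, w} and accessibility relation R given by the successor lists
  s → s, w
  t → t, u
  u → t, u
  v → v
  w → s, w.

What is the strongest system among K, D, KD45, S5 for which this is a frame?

Serial (axiom D): yes — every world has a successor (e.g. s R s).
Euclidean (axiom 5): yes — any two successors of a common world are R-related.
Transitive (axiom 4): yes — every two-step R-path is closed by a direct edge.
Reflexive (axiom T): yes — every world is R-related to itself.
So F validates K, D, KD45, S5. The strongest is S5.

S5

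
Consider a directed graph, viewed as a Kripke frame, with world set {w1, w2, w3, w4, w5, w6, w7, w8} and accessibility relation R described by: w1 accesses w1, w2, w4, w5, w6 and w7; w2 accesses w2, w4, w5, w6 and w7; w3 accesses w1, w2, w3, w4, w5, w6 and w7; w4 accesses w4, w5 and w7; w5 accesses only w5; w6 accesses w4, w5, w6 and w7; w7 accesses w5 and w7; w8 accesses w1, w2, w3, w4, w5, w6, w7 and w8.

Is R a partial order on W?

Yes

Reflexive: yes — every world is R-related to itself.
Transitive: yes — every two-step R-path is closed by a direct edge.
Antisymmetric: yes — no distinct pair is related both ways.
So R is a partial order.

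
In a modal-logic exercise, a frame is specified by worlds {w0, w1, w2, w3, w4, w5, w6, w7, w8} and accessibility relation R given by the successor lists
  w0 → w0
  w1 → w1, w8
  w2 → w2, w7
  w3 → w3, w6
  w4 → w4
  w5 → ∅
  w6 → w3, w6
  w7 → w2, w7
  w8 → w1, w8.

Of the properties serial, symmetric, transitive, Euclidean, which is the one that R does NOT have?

serial

Serial: no — w5 has no R-successor.
Symmetric: yes — every pair in R has its reverse in R.
Transitive: yes — every two-step R-path is closed by a direct edge.
Euclidean: yes — any two successors of a common world are R-related.
Only serial fails.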